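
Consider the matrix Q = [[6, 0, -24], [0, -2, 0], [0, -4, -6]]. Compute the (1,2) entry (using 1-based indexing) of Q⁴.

3840

Characteristic polynomial: λ^3 + 2λ^2 - 36λ - 72 = (λ - 6)(λ + 2)(λ + 6), so the eigenvalues are -6, -2, 6.
λ=6: eigenvector (1, 0, 0).
λ=-2: eigenvector (-3, 1, -1).
λ=-6: eigenvector (2, 0, 1).
P = [[1, -3, 2], [0, 1, 0], [0, -1, 1]], D = diag(6, -2, -6), P⁻¹ = [[1, 1, -2], [0, 1, 0], [0, 1, 1]].
Q⁴ = P·diag(1296, 16, 1296)·P⁻¹ = [[1296, 3840, 0], [0, 16, 0], [0, 1280, 1296]].
The requested entry is 3840.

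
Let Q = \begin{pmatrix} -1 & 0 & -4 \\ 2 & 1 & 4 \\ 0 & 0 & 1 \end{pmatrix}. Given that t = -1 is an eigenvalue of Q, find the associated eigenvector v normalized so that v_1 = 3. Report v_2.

Q + 1I = [[0, 0, -4], [2, 2, 4], [0, 0, 2]].
Solving (Q + 1I)v = 0 gives the eigenspace spanned by (3, -3, 0).
With v_1 = 3, v = (3, -3, 0), so v_2 = -3.

-3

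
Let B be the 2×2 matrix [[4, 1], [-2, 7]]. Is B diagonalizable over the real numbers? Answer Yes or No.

Characteristic polynomial: p(r) = r^2 - 11r + 30 = (r - 6)(r - 5).
All 2 eigenvalues are distinct, so B is diagonalizable.

Yes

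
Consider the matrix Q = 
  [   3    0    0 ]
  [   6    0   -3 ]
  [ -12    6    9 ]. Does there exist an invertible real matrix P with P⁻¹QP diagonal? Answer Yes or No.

Yes

Characteristic polynomial: p(μ) = μ^3 - 12μ^2 + 45μ - 54 = (μ - 6)(μ - 3)^2.
μ = 3 has algebraic multiplicity 2; rank(Q − 3I) = 1, so geometric multiplicity = 2.
Every eigenvalue has geometric = algebraic multiplicity, so Q is diagonalizable.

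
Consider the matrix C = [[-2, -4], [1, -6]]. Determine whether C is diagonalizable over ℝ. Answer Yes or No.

No

Characteristic polynomial: p(t) = t^2 + 8t + 16 = (t + 4)^2.
t = -4 has algebraic multiplicity 2; rank(C + 4I) = 1, so geometric multiplicity = 1.
Geometric multiplicity < algebraic multiplicity, so C is not diagonalizable.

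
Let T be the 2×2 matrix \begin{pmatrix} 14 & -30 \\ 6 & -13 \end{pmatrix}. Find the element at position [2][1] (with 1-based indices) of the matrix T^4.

30

Characteristic polynomial: r^2 - r - 2 = (r - 2)(r + 1), so the eigenvalues are -1, 2.
r=2: eigenvector (5, 2).
r=-1: eigenvector (2, 1).
P = [[5, 2], [2, 1]], D = diag(2, -1), P⁻¹ = [[1, -2], [-2, 5]].
T⁴ = P·diag(16, 1)·P⁻¹ = [[76, -150], [30, -59]].
The requested entry is 30.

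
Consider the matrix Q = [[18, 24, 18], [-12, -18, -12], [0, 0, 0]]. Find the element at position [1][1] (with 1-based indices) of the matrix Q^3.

Characteristic polynomial: s^3 - 36s = s(s - 6)(s + 6), so the eigenvalues are -6, 0, 6.
s=0: eigenvector (1, 0, -1).
s=6: eigenvector (-2, 1, 0).
s=-6: eigenvector (-1, 1, 0).
P = [[1, -2, -1], [0, 1, 1], [-1, 0, 0]], D = diag(0, 6, -6), P⁻¹ = [[0, 0, -1], [-1, -1, -1], [1, 2, 1]].
Q³ = P·diag(0, 216, -216)·P⁻¹ = [[648, 864, 648], [-432, -648, -432], [0, 0, 0]].
The requested entry is 648.

648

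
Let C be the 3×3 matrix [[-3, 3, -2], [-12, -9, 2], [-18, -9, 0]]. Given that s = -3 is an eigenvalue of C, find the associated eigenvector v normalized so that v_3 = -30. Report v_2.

-20

C + 3I = [[0, 3, -2], [-12, -6, 2], [-18, -9, 3]].
Solving (C + 3I)v = 0 gives the eigenspace spanned by (5, -20, -30).
With v_3 = -30, v = (5, -20, -30), so v_2 = -20.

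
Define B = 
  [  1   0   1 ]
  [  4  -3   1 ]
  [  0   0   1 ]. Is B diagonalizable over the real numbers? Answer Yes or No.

No

Characteristic polynomial: p(t) = t^3 + t^2 - 5t + 3 = (t - 1)^2(t + 3).
t = 1 has algebraic multiplicity 2; rank(B − 1I) = 2, so geometric multiplicity = 1.
Geometric multiplicity < algebraic multiplicity, so B is not diagonalizable.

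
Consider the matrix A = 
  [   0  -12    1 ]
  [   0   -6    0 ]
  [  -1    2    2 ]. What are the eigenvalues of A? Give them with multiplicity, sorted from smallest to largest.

Characteristic polynomial: p(r) = r^3 + 4r^2 - 11r + 6 = (r - 1)^2(r + 6).
Roots (with multiplicity): -6, 1, 1.

-6, 1, 1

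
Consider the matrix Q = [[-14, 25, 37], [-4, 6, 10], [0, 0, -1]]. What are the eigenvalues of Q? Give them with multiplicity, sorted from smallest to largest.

Characteristic polynomial: p(t) = t^3 + 9t^2 + 24t + 16 = (t + 1)(t + 4)^2.
Roots (with multiplicity): -4, -4, -1.

-4, -4, -1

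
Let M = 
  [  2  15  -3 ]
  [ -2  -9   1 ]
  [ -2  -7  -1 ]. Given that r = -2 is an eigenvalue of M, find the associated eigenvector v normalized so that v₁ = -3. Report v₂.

1

M + 2I = [[4, 15, -3], [-2, -7, 1], [-2, -7, 1]].
Solving (M + 2I)v = 0 gives the eigenspace spanned by (-3, 1, 1).
With v₁ = -3, v = (-3, 1, 1), so v₂ = 1.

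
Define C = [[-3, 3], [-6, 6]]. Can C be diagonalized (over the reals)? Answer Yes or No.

Yes

Characteristic polynomial: p(t) = t^2 - 3t = t(t - 3).
All 2 eigenvalues are distinct, so C is diagonalizable.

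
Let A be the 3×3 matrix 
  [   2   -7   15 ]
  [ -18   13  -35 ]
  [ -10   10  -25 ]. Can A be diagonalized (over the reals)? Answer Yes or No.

No

Characteristic polynomial: p(μ) = μ^3 + 10μ^2 + 25μ = μ(μ + 5)^2.
μ = -5 has algebraic multiplicity 2; rank(A + 5I) = 2, so geometric multiplicity = 1.
Geometric multiplicity < algebraic multiplicity, so A is not diagonalizable.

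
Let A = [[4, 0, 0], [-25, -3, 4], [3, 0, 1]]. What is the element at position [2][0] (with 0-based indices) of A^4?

Characteristic polynomial: r^3 - 2r^2 - 11r + 12 = (r - 4)(r - 1)(r + 3), so the eigenvalues are -3, 1, 4.
r=4: eigenvector (1, -3, 1).
r=-3: eigenvector (0, 1, 0).
r=1: eigenvector (0, 1, 1).
P = [[1, 0, 0], [-3, 1, 1], [1, 0, 1]], D = diag(4, -3, 1), P⁻¹ = [[1, 0, 0], [4, 1, -1], [-1, 0, 1]].
A⁴ = P·diag(256, 81, 1)·P⁻¹ = [[256, 0, 0], [-445, 81, -80], [255, 0, 1]].
The requested entry is 255.

255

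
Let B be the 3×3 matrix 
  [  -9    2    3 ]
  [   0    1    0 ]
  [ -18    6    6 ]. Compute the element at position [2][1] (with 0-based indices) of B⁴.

6

Characteristic polynomial: t^3 + 2t^2 - 3t = t(t - 1)(t + 3), so the eigenvalues are -3, 0, 1.
t=0: eigenvector (1, 0, 3).
t=-3: eigenvector (-1, 0, -2).
t=1: eigenvector (2, 1, 6).
P = [[1, -1, 2], [0, 0, 1], [3, -2, 6]], D = diag(0, -3, 1), P⁻¹ = [[-2, -2, 1], [-3, 0, 1], [0, 1, 0]].
B⁴ = P·diag(0, 81, 1)·P⁻¹ = [[243, 2, -81], [0, 1, 0], [486, 6, -162]].
The requested entry is 6.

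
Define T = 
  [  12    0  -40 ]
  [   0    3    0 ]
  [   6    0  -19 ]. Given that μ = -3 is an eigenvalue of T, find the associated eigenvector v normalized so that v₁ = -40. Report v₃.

T + 3I = [[15, 0, -40], [0, 6, 0], [6, 0, -16]].
Solving (T + 3I)v = 0 gives the eigenspace spanned by (-40, 0, -15).
With v₁ = -40, v = (-40, 0, -15), so v₃ = -15.

-15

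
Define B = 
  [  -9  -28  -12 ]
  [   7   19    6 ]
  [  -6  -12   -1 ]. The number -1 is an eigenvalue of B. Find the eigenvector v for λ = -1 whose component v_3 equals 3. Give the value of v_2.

-3

B + 1I = [[-8, -28, -12], [7, 20, 6], [-6, -12, 0]].
Solving (B + 1I)v = 0 gives the eigenspace spanned by (6, -3, 3).
With v_3 = 3, v = (6, -3, 3), so v_2 = -3.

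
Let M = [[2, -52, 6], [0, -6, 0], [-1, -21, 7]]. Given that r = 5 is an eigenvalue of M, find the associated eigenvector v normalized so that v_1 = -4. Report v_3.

-2

M − 5I = [[-3, -52, 6], [0, -11, 0], [-1, -21, 2]].
Solving (M − 5I)v = 0 gives the eigenspace spanned by (-4, 0, -2).
With v_1 = -4, v = (-4, 0, -2), so v_3 = -2.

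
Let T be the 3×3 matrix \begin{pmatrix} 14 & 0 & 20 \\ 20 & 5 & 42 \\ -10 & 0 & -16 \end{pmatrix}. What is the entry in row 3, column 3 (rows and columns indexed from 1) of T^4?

Characteristic polynomial: λ^3 - 3λ^2 - 34λ + 120 = (λ - 5)(λ - 4)(λ + 6), so the eigenvalues are -6, 4, 5.
λ=-6: eigenvector (-1, -2, 1).
λ=4: eigenvector (-2, -2, 1).
λ=5: eigenvector (0, 1, 0).
P = [[-1, -2, 0], [-2, -2, 1], [1, 1, 0]], D = diag(-6, 4, 5), P⁻¹ = [[1, 0, 2], [-1, 0, -1], [0, 1, 2]].
T⁴ = P·diag(1296, 256, 625)·P⁻¹ = [[-784, 0, -2080], [-2080, 625, -3422], [1040, 0, 2336]].
The requested entry is 2336.

2336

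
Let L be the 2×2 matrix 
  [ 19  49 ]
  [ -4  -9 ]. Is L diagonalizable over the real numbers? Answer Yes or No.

No

Characteristic polynomial: p(μ) = μ^2 - 10μ + 25 = (μ - 5)^2.
μ = 5 has algebraic multiplicity 2; rank(L − 5I) = 1, so geometric multiplicity = 1.
Geometric multiplicity < algebraic multiplicity, so L is not diagonalizable.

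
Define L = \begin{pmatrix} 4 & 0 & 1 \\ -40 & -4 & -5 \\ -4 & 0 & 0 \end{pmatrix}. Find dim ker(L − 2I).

L − 2I = [[2, 0, 1], [-40, -6, -5], [-4, 0, -2]].
This matrix has rank 2, so its null space has dimension 3 − 2 = 1.

1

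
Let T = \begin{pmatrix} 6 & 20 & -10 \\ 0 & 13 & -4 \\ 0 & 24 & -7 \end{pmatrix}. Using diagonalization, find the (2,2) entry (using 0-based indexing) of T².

Characteristic polynomial: s^3 - 12s^2 + 41s - 30 = (s - 6)(s - 5)(s - 1), so the eigenvalues are 1, 5, 6.
s=6: eigenvector (1, 0, 0).
s=1: eigenvector (2, 1, 3).
s=5: eigenvector (0, 1, 2).
P = [[1, 2, 0], [0, 1, 1], [0, 3, 2]], D = diag(6, 1, 5), P⁻¹ = [[1, 4, -2], [0, -2, 1], [0, 3, -1]].
T² = P·diag(36, 1, 25)·P⁻¹ = [[36, 140, -70], [0, 73, -24], [0, 144, -47]].
The requested entry is -47.

-47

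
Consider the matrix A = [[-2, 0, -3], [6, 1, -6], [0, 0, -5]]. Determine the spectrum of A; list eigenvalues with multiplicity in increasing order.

Characteristic polynomial: p(t) = t^3 + 6t^2 + 3t - 10 = (t - 1)(t + 2)(t + 5).
Roots (with multiplicity): -5, -2, 1.

-5, -2, 1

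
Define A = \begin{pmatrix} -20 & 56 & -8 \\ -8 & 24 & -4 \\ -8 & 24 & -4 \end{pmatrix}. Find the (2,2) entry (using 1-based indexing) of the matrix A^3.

384

Characteristic polynomial: r^3 - 16r = r(r - 4)(r + 4), so the eigenvalues are -4, 0, 4.
r=0: eigenvector (2, 1, 2).
r=4: eigenvector (2, 1, 1).
r=-4: eigenvector (3, 1, 1).
P = [[2, 2, 3], [1, 1, 1], [2, 1, 1]], D = diag(0, 4, -4), P⁻¹ = [[0, -1, 1], [-1, 4, -1], [1, -2, 0]].
A³ = P·diag(0, 64, -64)·P⁻¹ = [[-320, 896, -128], [-128, 384, -64], [-128, 384, -64]].
The requested entry is 384.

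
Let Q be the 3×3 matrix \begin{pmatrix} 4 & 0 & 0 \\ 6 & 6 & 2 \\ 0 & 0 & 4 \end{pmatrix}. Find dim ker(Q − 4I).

2

Q − 4I = [[0, 0, 0], [6, 2, 2], [0, 0, 0]].
This matrix has rank 1, so its null space has dimension 3 − 1 = 2.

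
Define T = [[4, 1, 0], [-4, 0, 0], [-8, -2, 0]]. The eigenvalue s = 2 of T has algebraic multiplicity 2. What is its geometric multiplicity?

1

T − 2I = [[2, 1, 0], [-4, -2, 0], [-8, -2, -2]].
This matrix has rank 2, so its null space has dimension 3 − 2 = 1.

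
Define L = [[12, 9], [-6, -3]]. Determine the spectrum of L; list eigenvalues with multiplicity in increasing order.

Characteristic polynomial: p(t) = t^2 - 9t + 18 = (t - 6)(t - 3).
Roots (with multiplicity): 3, 6.

3, 6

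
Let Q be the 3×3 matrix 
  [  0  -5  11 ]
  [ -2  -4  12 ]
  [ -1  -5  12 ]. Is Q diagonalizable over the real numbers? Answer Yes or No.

No

Characteristic polynomial: p(μ) = μ^3 - 8μ^2 + 13μ - 6 = (μ - 6)(μ - 1)^2.
μ = 1 has algebraic multiplicity 2; rank(Q − 1I) = 2, so geometric multiplicity = 1.
Geometric multiplicity < algebraic multiplicity, so Q is not diagonalizable.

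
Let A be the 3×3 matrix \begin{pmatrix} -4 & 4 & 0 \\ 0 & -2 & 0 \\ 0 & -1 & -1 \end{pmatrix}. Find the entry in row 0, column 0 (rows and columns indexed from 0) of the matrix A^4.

256

Characteristic polynomial: λ^3 + 7λ^2 + 14λ + 8 = (λ + 1)(λ + 2)(λ + 4), so the eigenvalues are -4, -2, -1.
λ=-4: eigenvector (1, 0, 0).
λ=-2: eigenvector (2, 1, 1).
λ=-1: eigenvector (0, 0, 1).
P = [[1, 2, 0], [0, 1, 0], [0, 1, 1]], D = diag(-4, -2, -1), P⁻¹ = [[1, -2, 0], [0, 1, 0], [0, -1, 1]].
A⁴ = P·diag(256, 16, 1)·P⁻¹ = [[256, -480, 0], [0, 16, 0], [0, 15, 1]].
The requested entry is 256.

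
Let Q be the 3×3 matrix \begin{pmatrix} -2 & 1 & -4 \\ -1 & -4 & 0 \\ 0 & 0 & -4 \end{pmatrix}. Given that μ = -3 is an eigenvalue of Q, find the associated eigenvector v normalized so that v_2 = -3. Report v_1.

3

Q + 3I = [[1, 1, -4], [-1, -1, 0], [0, 0, -1]].
Solving (Q + 3I)v = 0 gives the eigenspace spanned by (3, -3, 0).
With v_2 = -3, v = (3, -3, 0), so v_1 = 3.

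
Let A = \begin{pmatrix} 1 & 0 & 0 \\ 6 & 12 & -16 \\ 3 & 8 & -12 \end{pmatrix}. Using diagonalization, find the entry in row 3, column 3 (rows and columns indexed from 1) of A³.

-192

Characteristic polynomial: s^3 - s^2 - 16s + 16 = (s - 4)(s - 1)(s + 4), so the eigenvalues are -4, 1, 4.
s=1: eigenvector (1, -2, -1).
s=4: eigenvector (0, 2, 1).
s=-4: eigenvector (0, 1, 1).
P = [[1, 0, 0], [-2, 2, 1], [-1, 1, 1]], D = diag(1, 4, -4), P⁻¹ = [[1, 0, 0], [1, 1, -1], [0, -1, 2]].
A³ = P·diag(1, 64, -64)·P⁻¹ = [[1, 0, 0], [126, 192, -256], [63, 128, -192]].
The requested entry is -192.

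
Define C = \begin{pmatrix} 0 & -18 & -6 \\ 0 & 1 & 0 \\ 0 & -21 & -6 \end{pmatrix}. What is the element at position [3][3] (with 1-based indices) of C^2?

36

Characteristic polynomial: μ^3 + 5μ^2 - 6μ = μ(μ - 1)(μ + 6), so the eigenvalues are -6, 0, 1.
μ=1: eigenvector (0, 1, -3).
μ=0: eigenvector (1, 0, 0).
μ=-6: eigenvector (1, 0, 1).
P = [[0, 1, 1], [1, 0, 0], [-3, 0, 1]], D = diag(1, 0, -6), P⁻¹ = [[0, 1, 0], [1, -3, -1], [0, 3, 1]].
C² = P·diag(1, 0, 36)·P⁻¹ = [[0, 108, 36], [0, 1, 0], [0, 105, 36]].
The requested entry is 36.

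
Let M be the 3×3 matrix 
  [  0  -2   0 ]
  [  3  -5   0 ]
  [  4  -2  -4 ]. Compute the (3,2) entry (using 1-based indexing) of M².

10

Characteristic polynomial: r^3 + 9r^2 + 26r + 24 = (r + 2)(r + 3)(r + 4), so the eigenvalues are -4, -3, -2.
r=-2: eigenvector (1, 1, 1).
r=-3: eigenvector (2, 3, 2).
r=-4: eigenvector (0, 0, 1).
P = [[1, 2, 0], [1, 3, 0], [1, 2, 1]], D = diag(-2, -3, -4), P⁻¹ = [[3, -2, 0], [-1, 1, 0], [-1, 0, 1]].
M² = P·diag(4, 9, 16)·P⁻¹ = [[-6, 10, 0], [-15, 19, 0], [-22, 10, 16]].
The requested entry is 10.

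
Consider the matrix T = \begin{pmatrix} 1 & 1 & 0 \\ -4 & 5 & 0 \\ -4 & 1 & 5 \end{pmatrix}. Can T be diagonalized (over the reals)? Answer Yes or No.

No

Characteristic polynomial: p(s) = s^3 - 11s^2 + 39s - 45 = (s - 5)(s - 3)^2.
s = 3 has algebraic multiplicity 2; rank(T − 3I) = 2, so geometric multiplicity = 1.
Geometric multiplicity < algebraic multiplicity, so T is not diagonalizable.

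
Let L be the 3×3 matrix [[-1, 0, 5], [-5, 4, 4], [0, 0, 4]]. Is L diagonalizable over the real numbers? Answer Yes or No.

Characteristic polynomial: p(s) = s^3 - 7s^2 + 8s + 16 = (s - 4)^2(s + 1).
s = 4 has algebraic multiplicity 2; rank(L − 4I) = 2, so geometric multiplicity = 1.
Geometric multiplicity < algebraic multiplicity, so L is not diagonalizable.

No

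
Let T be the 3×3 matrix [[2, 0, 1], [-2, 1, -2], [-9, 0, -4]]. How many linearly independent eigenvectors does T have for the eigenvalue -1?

T + 1I = [[3, 0, 1], [-2, 2, -2], [-9, 0, -3]].
This matrix has rank 2, so its null space has dimension 3 − 2 = 1.

1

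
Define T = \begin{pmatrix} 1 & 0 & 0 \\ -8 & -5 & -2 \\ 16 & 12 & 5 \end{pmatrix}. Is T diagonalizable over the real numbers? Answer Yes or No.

Characteristic polynomial: p(s) = s^3 - s^2 - s + 1 = (s - 1)^2(s + 1).
s = 1 has algebraic multiplicity 2; rank(T − 1I) = 1, so geometric multiplicity = 2.
Every eigenvalue has geometric = algebraic multiplicity, so T is diagonalizable.

Yes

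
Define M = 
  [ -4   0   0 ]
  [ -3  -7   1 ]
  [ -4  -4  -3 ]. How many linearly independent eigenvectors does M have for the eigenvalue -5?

M + 5I = [[1, 0, 0], [-3, -2, 1], [-4, -4, 2]].
This matrix has rank 2, so its null space has dimension 3 − 2 = 1.

1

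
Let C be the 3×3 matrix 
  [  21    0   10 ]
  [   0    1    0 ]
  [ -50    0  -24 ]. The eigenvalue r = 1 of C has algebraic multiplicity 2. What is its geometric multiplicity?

2

C − 1I = [[20, 0, 10], [0, 0, 0], [-50, 0, -25]].
This matrix has rank 1, so its null space has dimension 3 − 1 = 2.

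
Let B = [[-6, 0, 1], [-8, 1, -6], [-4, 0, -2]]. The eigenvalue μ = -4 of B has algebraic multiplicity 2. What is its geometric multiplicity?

B + 4I = [[-2, 0, 1], [-8, 5, -6], [-4, 0, 2]].
This matrix has rank 2, so its null space has dimension 3 − 2 = 1.

1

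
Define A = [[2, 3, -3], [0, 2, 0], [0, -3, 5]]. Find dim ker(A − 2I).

2

A − 2I = [[0, 3, -3], [0, 0, 0], [0, -3, 3]].
This matrix has rank 1, so its null space has dimension 3 − 1 = 2.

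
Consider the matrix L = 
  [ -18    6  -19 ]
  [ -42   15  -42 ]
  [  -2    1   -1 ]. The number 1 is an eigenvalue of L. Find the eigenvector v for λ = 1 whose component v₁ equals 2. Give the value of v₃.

-2

L − 1I = [[-19, 6, -19], [-42, 14, -42], [-2, 1, -2]].
Solving (L − 1I)v = 0 gives the eigenspace spanned by (2, 0, -2).
With v₁ = 2, v = (2, 0, -2), so v₃ = -2.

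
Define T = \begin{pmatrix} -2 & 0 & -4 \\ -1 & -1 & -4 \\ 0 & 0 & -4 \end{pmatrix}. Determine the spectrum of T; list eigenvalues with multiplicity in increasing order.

-4, -2, -1

Characteristic polynomial: p(r) = r^3 + 7r^2 + 14r + 8 = (r + 1)(r + 2)(r + 4).
Roots (with multiplicity): -4, -2, -1.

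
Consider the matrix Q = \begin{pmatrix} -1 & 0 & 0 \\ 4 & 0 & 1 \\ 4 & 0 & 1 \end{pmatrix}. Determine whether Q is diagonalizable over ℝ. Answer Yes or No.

Characteristic polynomial: p(λ) = λ^3 - λ = λ(λ - 1)(λ + 1).
All 3 eigenvalues are distinct, so Q is diagonalizable.

Yes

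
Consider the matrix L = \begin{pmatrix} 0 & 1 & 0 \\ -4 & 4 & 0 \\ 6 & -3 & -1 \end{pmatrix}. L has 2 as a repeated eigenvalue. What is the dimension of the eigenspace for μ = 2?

L − 2I = [[-2, 1, 0], [-4, 2, 0], [6, -3, -3]].
This matrix has rank 2, so its null space has dimension 3 − 2 = 1.

1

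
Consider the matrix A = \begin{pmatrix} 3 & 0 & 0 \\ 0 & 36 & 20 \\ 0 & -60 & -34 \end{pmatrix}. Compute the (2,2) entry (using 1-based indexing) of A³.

Characteristic polynomial: t^3 - 5t^2 - 18t + 72 = (t - 6)(t - 3)(t + 4), so the eigenvalues are -4, 3, 6.
t=6: eigenvector (0, 2, -3).
t=-4: eigenvector (0, 1, -2).
t=3: eigenvector (1, 0, 0).
P = [[0, 0, 1], [2, 1, 0], [-3, -2, 0]], D = diag(6, -4, 3), P⁻¹ = [[0, 2, 1], [0, -3, -2], [1, 0, 0]].
A³ = P·diag(216, -64, 27)·P⁻¹ = [[27, 0, 0], [0, 1056, 560], [0, -1680, -904]].
The requested entry is 1056.

1056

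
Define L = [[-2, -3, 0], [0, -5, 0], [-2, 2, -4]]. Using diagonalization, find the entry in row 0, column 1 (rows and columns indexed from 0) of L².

21

Characteristic polynomial: r^3 + 11r^2 + 38r + 40 = (r + 2)(r + 4)(r + 5), so the eigenvalues are -5, -4, -2.
r=-2: eigenvector (1, 0, -1).
r=-5: eigenvector (1, 1, 0).
r=-4: eigenvector (0, 0, 1).
P = [[1, 1, 0], [0, 1, 0], [-1, 0, 1]], D = diag(-2, -5, -4), P⁻¹ = [[1, -1, 0], [0, 1, 0], [1, -1, 1]].
L² = P·diag(4, 25, 16)·P⁻¹ = [[4, 21, 0], [0, 25, 0], [12, -12, 16]].
The requested entry is 21.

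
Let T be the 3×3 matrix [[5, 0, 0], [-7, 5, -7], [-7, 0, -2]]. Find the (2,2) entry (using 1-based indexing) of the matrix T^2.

25

Characteristic polynomial: s^3 - 8s^2 + 5s + 50 = (s - 5)^2(s + 2), so the eigenvalues are -2, 5, 5.
s=5: eigenvector (1, 2, -1).
s=5: eigenvector (0, 1, 0).
s=-2: eigenvector (0, 1, 1).
P = [[1, 0, 0], [2, 1, 1], [-1, 0, 1]], D = diag(5, 5, -2), P⁻¹ = [[1, 0, 0], [-3, 1, -1], [1, 0, 1]].
T² = P·diag(25, 25, 4)·P⁻¹ = [[25, 0, 0], [-21, 25, -21], [-21, 0, 4]].
The requested entry is 25.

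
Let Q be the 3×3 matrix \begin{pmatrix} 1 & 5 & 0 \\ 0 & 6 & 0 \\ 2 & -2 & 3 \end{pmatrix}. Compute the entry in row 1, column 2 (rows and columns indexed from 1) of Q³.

215

Characteristic polynomial: s^3 - 10s^2 + 27s - 18 = (s - 6)(s - 3)(s - 1), so the eigenvalues are 1, 3, 6.
s=6: eigenvector (1, 1, 0).
s=1: eigenvector (-1, 0, 1).
s=3: eigenvector (0, 0, 1).
P = [[1, -1, 0], [1, 0, 0], [0, 1, 1]], D = diag(6, 1, 3), P⁻¹ = [[0, 1, 0], [-1, 1, 0], [1, -1, 1]].
Q³ = P·diag(216, 1, 27)·P⁻¹ = [[1, 215, 0], [0, 216, 0], [26, -26, 27]].
The requested entry is 215.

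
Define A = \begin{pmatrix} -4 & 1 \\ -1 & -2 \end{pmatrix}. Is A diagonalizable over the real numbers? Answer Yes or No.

No

Characteristic polynomial: p(r) = r^2 + 6r + 9 = (r + 3)^2.
r = -3 has algebraic multiplicity 2; rank(A + 3I) = 1, so geometric multiplicity = 1.
Geometric multiplicity < algebraic multiplicity, so A is not diagonalizable.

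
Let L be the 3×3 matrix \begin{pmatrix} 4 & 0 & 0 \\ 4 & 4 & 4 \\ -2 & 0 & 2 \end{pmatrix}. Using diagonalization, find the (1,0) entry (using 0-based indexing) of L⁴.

Characteristic polynomial: μ^3 - 10μ^2 + 32μ - 32 = (μ - 4)^2(μ - 2), so the eigenvalues are 2, 4, 4.
μ=4: eigenvector (1, 3, -1).
μ=4: eigenvector (0, 1, 0).
μ=2: eigenvector (0, -2, 1).
P = [[1, 0, 0], [3, 1, -2], [-1, 0, 1]], D = diag(4, 4, 2), P⁻¹ = [[1, 0, 0], [-1, 1, 2], [1, 0, 1]].
L⁴ = P·diag(256, 256, 16)·P⁻¹ = [[256, 0, 0], [480, 256, 480], [-240, 0, 16]].
The requested entry is 480.

480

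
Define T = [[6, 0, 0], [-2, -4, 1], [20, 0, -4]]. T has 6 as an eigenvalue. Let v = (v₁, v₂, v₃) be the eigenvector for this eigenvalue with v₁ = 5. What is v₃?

10

T − 6I = [[0, 0, 0], [-2, -10, 1], [20, 0, -10]].
Solving (T − 6I)v = 0 gives the eigenspace spanned by (5, 0, 10).
With v₁ = 5, v = (5, 0, 10), so v₃ = 10.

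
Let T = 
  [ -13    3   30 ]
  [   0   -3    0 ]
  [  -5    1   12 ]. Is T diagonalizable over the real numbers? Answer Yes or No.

No

Characteristic polynomial: p(s) = s^3 + 4s^2 - 3s - 18 = (s - 2)(s + 3)^2.
s = -3 has algebraic multiplicity 2; rank(T + 3I) = 2, so geometric multiplicity = 1.
Geometric multiplicity < algebraic multiplicity, so T is not diagonalizable.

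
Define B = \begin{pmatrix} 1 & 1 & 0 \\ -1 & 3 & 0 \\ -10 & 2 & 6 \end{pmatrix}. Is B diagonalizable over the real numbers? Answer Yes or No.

Characteristic polynomial: p(r) = r^3 - 10r^2 + 28r - 24 = (r - 6)(r - 2)^2.
r = 2 has algebraic multiplicity 2; rank(B − 2I) = 2, so geometric multiplicity = 1.
Geometric multiplicity < algebraic multiplicity, so B is not diagonalizable.

No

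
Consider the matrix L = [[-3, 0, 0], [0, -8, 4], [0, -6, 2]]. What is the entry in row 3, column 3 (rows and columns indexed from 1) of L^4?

-464

Characteristic polynomial: r^3 + 9r^2 + 26r + 24 = (r + 2)(r + 3)(r + 4), so the eigenvalues are -4, -3, -2.
r=-3: eigenvector (1, 0, 0).
r=-4: eigenvector (0, 1, 1).
r=-2: eigenvector (0, 2, 3).
P = [[1, 0, 0], [0, 1, 2], [0, 1, 3]], D = diag(-3, -4, -2), P⁻¹ = [[1, 0, 0], [0, 3, -2], [0, -1, 1]].
L⁴ = P·diag(81, 256, 16)·P⁻¹ = [[81, 0, 0], [0, 736, -480], [0, 720, -464]].
The requested entry is -464.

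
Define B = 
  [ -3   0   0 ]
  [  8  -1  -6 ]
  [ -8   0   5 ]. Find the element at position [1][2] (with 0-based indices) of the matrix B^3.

Characteristic polynomial: s^3 - s^2 - 17s - 15 = (s - 5)(s + 1)(s + 3), so the eigenvalues are -3, -1, 5.
s=-3: eigenvector (1, -1, 1).
s=-1: eigenvector (0, 1, 0).
s=5: eigenvector (0, -1, 1).
P = [[1, 0, 0], [-1, 1, -1], [1, 0, 1]], D = diag(-3, -1, 5), P⁻¹ = [[1, 0, 0], [0, 1, 1], [-1, 0, 1]].
B³ = P·diag(-27, -1, 125)·P⁻¹ = [[-27, 0, 0], [152, -1, -126], [-152, 0, 125]].
The requested entry is -126.

-126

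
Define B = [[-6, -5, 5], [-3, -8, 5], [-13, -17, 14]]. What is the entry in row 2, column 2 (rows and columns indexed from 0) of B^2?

Characteristic polynomial: λ^3 - 13λ - 12 = (λ - 4)(λ + 1)(λ + 3), so the eigenvalues are -3, -1, 4.
λ=4: eigenvector (1, 1, 3).
λ=-3: eigenvector (0, 1, 1).
λ=-1: eigenvector (-1, -1, -2).
P = [[1, 0, -1], [1, 1, -1], [3, 1, -2]], D = diag(4, -3, -1), P⁻¹ = [[-1, -1, 1], [-1, 1, 0], [-2, -1, 1]].
B² = P·diag(16, 9, 1)·P⁻¹ = [[-14, -15, 15], [-23, -6, 15], [-53, -37, 46]].
The requested entry is 46.

46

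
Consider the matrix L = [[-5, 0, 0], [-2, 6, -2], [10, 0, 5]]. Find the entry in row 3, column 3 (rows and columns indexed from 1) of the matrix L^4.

625

Characteristic polynomial: s^3 - 6s^2 - 25s + 150 = (s - 6)(s - 5)(s + 5), so the eigenvalues are -5, 5, 6.
s=-5: eigenvector (1, 0, -1).
s=5: eigenvector (0, 2, 1).
s=6: eigenvector (0, 1, 0).
P = [[1, 0, 0], [0, 2, 1], [-1, 1, 0]], D = diag(-5, 5, 6), P⁻¹ = [[1, 0, 0], [1, 0, 1], [-2, 1, -2]].
L⁴ = P·diag(625, 625, 1296)·P⁻¹ = [[625, 0, 0], [-1342, 1296, -1342], [0, 0, 625]].
The requested entry is 625.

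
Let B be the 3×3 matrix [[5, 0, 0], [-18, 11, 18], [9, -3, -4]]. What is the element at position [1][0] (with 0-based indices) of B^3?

Characteristic polynomial: r^3 - 12r^2 + 45r - 50 = (r - 5)^2(r - 2), so the eigenvalues are 2, 5, 5.
r=5: eigenvector (1, -3, 2).
r=5: eigenvector (0, 3, -1).
r=2: eigenvector (0, -2, 1).
P = [[1, 0, 0], [-3, 3, -2], [2, -1, 1]], D = diag(5, 5, 2), P⁻¹ = [[1, 0, 0], [-1, 1, 2], [-3, 1, 3]].
B³ = P·diag(125, 125, 8)·P⁻¹ = [[125, 0, 0], [-702, 359, 702], [351, -117, -226]].
The requested entry is -702.

-702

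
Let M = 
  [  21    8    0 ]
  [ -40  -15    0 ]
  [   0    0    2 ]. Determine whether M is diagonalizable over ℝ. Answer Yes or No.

Yes

Characteristic polynomial: p(t) = t^3 - 8t^2 + 17t - 10 = (t - 5)(t - 2)(t - 1).
All 3 eigenvalues are distinct, so M is diagonalizable.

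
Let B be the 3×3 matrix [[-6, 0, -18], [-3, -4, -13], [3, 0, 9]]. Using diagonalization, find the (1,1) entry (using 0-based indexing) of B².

16

Characteristic polynomial: t^3 + t^2 - 12t = t(t - 3)(t + 4), so the eigenvalues are -4, 0, 3.
t=-4: eigenvector (0, 1, 0).
t=0: eigenvector (3, 1, -1).
t=3: eigenvector (-2, -1, 1).
P = [[0, 3, -2], [1, 1, -1], [0, -1, 1]], D = diag(-4, 0, 3), P⁻¹ = [[0, 1, 1], [1, 0, 2], [1, 0, 3]].
B² = P·diag(16, 0, 9)·P⁻¹ = [[-18, 0, -54], [-9, 16, -11], [9, 0, 27]].
The requested entry is 16.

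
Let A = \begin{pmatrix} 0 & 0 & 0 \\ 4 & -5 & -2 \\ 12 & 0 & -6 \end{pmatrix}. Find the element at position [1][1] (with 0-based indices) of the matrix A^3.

-125

Characteristic polynomial: s^3 + 11s^2 + 30s = s(s + 5)(s + 6), so the eigenvalues are -6, -5, 0.
s=0: eigenvector (1, 0, 2).
s=-6: eigenvector (0, 2, 1).
s=-5: eigenvector (0, 1, 0).
P = [[1, 0, 0], [0, 2, 1], [2, 1, 0]], D = diag(0, -6, -5), P⁻¹ = [[1, 0, 0], [-2, 0, 1], [4, 1, -2]].
A³ = P·diag(0, -216, -125)·P⁻¹ = [[0, 0, 0], [364, -125, -182], [432, 0, -216]].
The requested entry is -125.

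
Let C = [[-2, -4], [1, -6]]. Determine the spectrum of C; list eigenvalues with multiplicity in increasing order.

-4, -4

Characteristic polynomial: p(λ) = λ^2 + 8λ + 16 = (λ + 4)^2.
Roots (with multiplicity): -4, -4.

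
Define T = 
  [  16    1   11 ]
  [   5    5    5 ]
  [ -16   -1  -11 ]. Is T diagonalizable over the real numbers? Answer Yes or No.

Characteristic polynomial: p(μ) = μ^3 - 10μ^2 + 25μ = μ(μ - 5)^2.
μ = 5 has algebraic multiplicity 2; rank(T − 5I) = 2, so geometric multiplicity = 1.
Geometric multiplicity < algebraic multiplicity, so T is not diagonalizable.

No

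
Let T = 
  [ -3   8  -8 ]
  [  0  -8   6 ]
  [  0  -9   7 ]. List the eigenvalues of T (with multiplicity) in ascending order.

-3, -2, 1

Characteristic polynomial: p(s) = s^3 + 4s^2 + s - 6 = (s - 1)(s + 2)(s + 3).
Roots (with multiplicity): -3, -2, 1.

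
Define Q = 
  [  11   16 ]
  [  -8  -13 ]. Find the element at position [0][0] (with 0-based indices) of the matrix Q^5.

Characteristic polynomial: s^2 + 2s - 15 = (s - 3)(s + 5), so the eigenvalues are -5, 3.
s=-5: eigenvector (1, -1).
s=3: eigenvector (2, -1).
P = [[1, 2], [-1, -1]], D = diag(-5, 3), P⁻¹ = [[-1, -2], [1, 1]].
Q⁵ = P·diag(-3125, 243)·P⁻¹ = [[3611, 6736], [-3368, -6493]].
The requested entry is 3611.

3611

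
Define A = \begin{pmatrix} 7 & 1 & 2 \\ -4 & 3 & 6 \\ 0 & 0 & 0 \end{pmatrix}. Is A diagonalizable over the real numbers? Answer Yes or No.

Characteristic polynomial: p(λ) = λ^3 - 10λ^2 + 25λ = λ(λ - 5)^2.
λ = 5 has algebraic multiplicity 2; rank(A − 5I) = 2, so geometric multiplicity = 1.
Geometric multiplicity < algebraic multiplicity, so A is not diagonalizable.

No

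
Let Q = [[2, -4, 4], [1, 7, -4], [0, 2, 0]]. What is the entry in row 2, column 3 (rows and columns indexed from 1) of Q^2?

Characteristic polynomial: λ^3 - 9λ^2 + 26λ - 24 = (λ - 4)(λ - 3)(λ - 2), so the eigenvalues are 2, 3, 4.
λ=4: eigenvector (2, -2, -1).
λ=3: eigenvector (4, -3, -2).
λ=2: eigenvector (-1, 1, 1).
P = [[2, 4, -1], [-2, -3, 1], [-1, -2, 1]], D = diag(4, 3, 2), P⁻¹ = [[-1, -2, 1], [1, 1, 0], [1, 0, 2]].
Q² = P·diag(16, 9, 4)·P⁻¹ = [[0, -28, 24], [9, 37, -24], [2, 14, -8]].
The requested entry is -24.

-24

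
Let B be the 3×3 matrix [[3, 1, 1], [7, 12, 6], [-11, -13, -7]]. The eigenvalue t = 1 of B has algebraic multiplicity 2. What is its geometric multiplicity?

1

B − 1I = [[2, 1, 1], [7, 11, 6], [-11, -13, -8]].
This matrix has rank 2, so its null space has dimension 3 − 2 = 1.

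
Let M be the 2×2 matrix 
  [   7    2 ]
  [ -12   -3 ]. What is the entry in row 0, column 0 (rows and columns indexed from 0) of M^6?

2185

Characteristic polynomial: r^2 - 4r + 3 = (r - 3)(r - 1), so the eigenvalues are 1, 3.
r=3: eigenvector (1, -2).
r=1: eigenvector (-1, 3).
P = [[1, -1], [-2, 3]], D = diag(3, 1), P⁻¹ = [[3, 1], [2, 1]].
M⁶ = P·diag(729, 1)·P⁻¹ = [[2185, 728], [-4368, -1455]].
The requested entry is 2185.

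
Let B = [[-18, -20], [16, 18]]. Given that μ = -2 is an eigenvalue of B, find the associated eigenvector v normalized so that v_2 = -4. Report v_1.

5

B + 2I = [[-16, -20], [16, 20]].
Solving (B + 2I)v = 0 gives the eigenspace spanned by (5, -4).
With v_2 = -4, v = (5, -4), so v_1 = 5.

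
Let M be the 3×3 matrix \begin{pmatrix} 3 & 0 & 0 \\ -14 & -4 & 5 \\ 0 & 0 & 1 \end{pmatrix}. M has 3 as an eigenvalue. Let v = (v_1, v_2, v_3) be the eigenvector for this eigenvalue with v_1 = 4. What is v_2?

-8

M − 3I = [[0, 0, 0], [-14, -7, 5], [0, 0, -2]].
Solving (M − 3I)v = 0 gives the eigenspace spanned by (4, -8, 0).
With v_1 = 4, v = (4, -8, 0), so v_2 = -8.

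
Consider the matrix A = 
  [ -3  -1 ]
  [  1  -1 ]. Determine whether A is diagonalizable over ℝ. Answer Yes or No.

Characteristic polynomial: p(r) = r^2 + 4r + 4 = (r + 2)^2.
r = -2 has algebraic multiplicity 2; rank(A + 2I) = 1, so geometric multiplicity = 1.
Geometric multiplicity < algebraic multiplicity, so A is not diagonalizable.

No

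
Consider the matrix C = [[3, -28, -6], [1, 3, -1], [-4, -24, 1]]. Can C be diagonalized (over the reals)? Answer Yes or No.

Characteristic polynomial: p(s) = s^3 - 7s^2 - 5s + 75 = (s - 5)^2(s + 3).
s = 5 has algebraic multiplicity 2; rank(C − 5I) = 2, so geometric multiplicity = 1.
Geometric multiplicity < algebraic multiplicity, so C is not diagonalizable.

No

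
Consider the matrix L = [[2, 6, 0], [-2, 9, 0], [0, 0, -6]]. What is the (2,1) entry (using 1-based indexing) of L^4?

-1342

Characteristic polynomial: r^3 - 5r^2 - 36r + 180 = (r - 6)(r - 5)(r + 6), so the eigenvalues are -6, 5, 6.
r=6: eigenvector (-3, -2, 0).
r=5: eigenvector (2, 1, 0).
r=-6: eigenvector (0, 0, 1).
P = [[-3, 2, 0], [-2, 1, 0], [0, 0, 1]], D = diag(6, 5, -6), P⁻¹ = [[1, -2, 0], [2, -3, 0], [0, 0, 1]].
L⁴ = P·diag(1296, 625, 1296)·P⁻¹ = [[-1388, 4026, 0], [-1342, 3309, 0], [0, 0, 1296]].
The requested entry is -1342.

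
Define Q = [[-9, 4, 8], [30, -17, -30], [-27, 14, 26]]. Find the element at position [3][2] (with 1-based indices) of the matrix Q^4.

Characteristic polynomial: s^3 - 7s - 6 = (s - 3)(s + 1)(s + 2), so the eigenvalues are -2, -1, 3.
s=-1: eigenvector (1, 0, 1).
s=3: eigenvector (1, -3, 3).
s=-2: eigenvector (0, -2, 1).
P = [[1, 1, 0], [0, -3, -2], [1, 3, 1]], D = diag(-1, 3, -2), P⁻¹ = [[3, -1, -2], [-2, 1, 2], [3, -2, -3]].
Q⁴ = P·diag(1, 81, 16)·P⁻¹ = [[-159, 80, 160], [390, -179, -390], [-435, 210, 436]].
The requested entry is 210.

210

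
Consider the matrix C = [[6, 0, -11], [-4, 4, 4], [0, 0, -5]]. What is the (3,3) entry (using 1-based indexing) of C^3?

Characteristic polynomial: μ^3 - 5μ^2 - 26μ + 120 = (μ - 6)(μ - 4)(μ + 5), so the eigenvalues are -5, 4, 6.
μ=6: eigenvector (1, -2, 0).
μ=4: eigenvector (0, 1, 0).
μ=-5: eigenvector (1, 0, 1).
P = [[1, 0, 1], [-2, 1, 0], [0, 0, 1]], D = diag(6, 4, -5), P⁻¹ = [[1, 0, -1], [2, 1, -2], [0, 0, 1]].
C³ = P·diag(216, 64, -125)·P⁻¹ = [[216, 0, -341], [-304, 64, 304], [0, 0, -125]].
The requested entry is -125.

-125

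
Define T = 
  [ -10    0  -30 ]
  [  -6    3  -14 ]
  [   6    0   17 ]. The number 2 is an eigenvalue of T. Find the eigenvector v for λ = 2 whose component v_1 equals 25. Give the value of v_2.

10

T − 2I = [[-12, 0, -30], [-6, 1, -14], [6, 0, 15]].
Solving (T − 2I)v = 0 gives the eigenspace spanned by (25, 10, -10).
With v_1 = 25, v = (25, 10, -10), so v_2 = 10.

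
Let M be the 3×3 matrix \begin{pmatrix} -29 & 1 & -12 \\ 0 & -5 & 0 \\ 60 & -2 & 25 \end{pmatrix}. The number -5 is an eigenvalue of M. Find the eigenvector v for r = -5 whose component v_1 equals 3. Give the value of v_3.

-6

M + 5I = [[-24, 1, -12], [0, 0, 0], [60, -2, 30]].
Solving (M + 5I)v = 0 gives the eigenspace spanned by (3, 0, -6).
With v_1 = 3, v = (3, 0, -6), so v_3 = -6.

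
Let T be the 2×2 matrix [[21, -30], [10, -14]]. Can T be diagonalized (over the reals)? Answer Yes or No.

Yes

Characteristic polynomial: p(s) = s^2 - 7s + 6 = (s - 6)(s - 1).
All 2 eigenvalues are distinct, so T is diagonalizable.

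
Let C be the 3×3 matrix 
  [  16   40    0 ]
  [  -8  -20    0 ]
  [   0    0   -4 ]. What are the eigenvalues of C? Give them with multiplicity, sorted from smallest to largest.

-4, -4, 0

Characteristic polynomial: p(μ) = μ^3 + 8μ^2 + 16μ = μ(μ + 4)^2.
Roots (with multiplicity): -4, -4, 0.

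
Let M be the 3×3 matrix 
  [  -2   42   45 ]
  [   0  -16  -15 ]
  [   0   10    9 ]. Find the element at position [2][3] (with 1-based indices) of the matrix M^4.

3885

Characteristic polynomial: s^3 + 9s^2 + 20s + 12 = (s + 1)(s + 2)(s + 6), so the eigenvalues are -6, -2, -1.
s=-2: eigenvector (1, 0, 0).
s=-6: eigenvector (-9, 3, -2).
s=-1: eigenvector (3, -1, 1).
P = [[1, -9, 3], [0, 3, -1], [0, -2, 1]], D = diag(-2, -6, -1), P⁻¹ = [[1, 3, 0], [0, 1, 1], [0, 2, 3]].
M⁴ = P·diag(16, 1296, 1)·P⁻¹ = [[16, -11610, -11655], [0, 3886, 3885], [0, -2590, -2589]].
The requested entry is 3885.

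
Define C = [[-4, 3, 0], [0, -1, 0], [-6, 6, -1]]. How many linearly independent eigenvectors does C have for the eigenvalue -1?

2

C + 1I = [[-3, 3, 0], [0, 0, 0], [-6, 6, 0]].
This matrix has rank 1, so its null space has dimension 3 − 1 = 2.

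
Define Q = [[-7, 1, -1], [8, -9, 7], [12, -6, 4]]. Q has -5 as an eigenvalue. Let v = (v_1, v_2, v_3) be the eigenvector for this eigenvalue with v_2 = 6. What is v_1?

Q + 5I = [[-2, 1, -1], [8, -4, 7], [12, -6, 9]].
Solving (Q + 5I)v = 0 gives the eigenspace spanned by (3, 6, 0).
With v_2 = 6, v = (3, 6, 0), so v_1 = 3.

3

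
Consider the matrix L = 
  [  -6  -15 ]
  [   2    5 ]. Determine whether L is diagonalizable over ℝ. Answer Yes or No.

Characteristic polynomial: p(λ) = λ^2 + λ = λ(λ + 1).
All 2 eigenvalues are distinct, so L is diagonalizable.

Yes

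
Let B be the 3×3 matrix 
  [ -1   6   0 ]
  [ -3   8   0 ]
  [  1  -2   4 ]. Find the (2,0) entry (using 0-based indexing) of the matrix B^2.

Characteristic polynomial: λ^3 - 11λ^2 + 38λ - 40 = (λ - 5)(λ - 4)(λ - 2), so the eigenvalues are 2, 4, 5.
λ=5: eigenvector (-1, -1, 1).
λ=4: eigenvector (0, 0, 1).
λ=2: eigenvector (2, 1, 0).
P = [[-1, 0, 2], [-1, 0, 1], [1, 1, 0]], D = diag(5, 4, 2), P⁻¹ = [[1, -2, 0], [-1, 2, 1], [1, -1, 0]].
B² = P·diag(25, 16, 4)·P⁻¹ = [[-17, 42, 0], [-21, 46, 0], [9, -18, 16]].
The requested entry is 9.

9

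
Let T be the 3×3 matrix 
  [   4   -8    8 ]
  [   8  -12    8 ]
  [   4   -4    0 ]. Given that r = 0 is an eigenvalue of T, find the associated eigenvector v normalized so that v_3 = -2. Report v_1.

-4

T = [[4, -8, 8], [8, -12, 8], [4, -4, 0]].
Solving (T)v = 0 gives the eigenspace spanned by (-4, -4, -2).
With v_3 = -2, v = (-4, -4, -2), so v_1 = -4.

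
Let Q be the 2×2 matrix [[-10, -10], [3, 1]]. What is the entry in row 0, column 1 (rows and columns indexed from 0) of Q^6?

Characteristic polynomial: λ^2 + 9λ + 20 = (λ + 4)(λ + 5), so the eigenvalues are -5, -4.
λ=-4: eigenvector (-5, 3).
λ=-5: eigenvector (-2, 1).
P = [[-5, -2], [3, 1]], D = diag(-4, -5), P⁻¹ = [[1, 2], [-3, -5]].
Q⁶ = P·diag(4096, 15625)·P⁻¹ = [[73270, 115290], [-34587, -53549]].
The requested entry is 115290.

115290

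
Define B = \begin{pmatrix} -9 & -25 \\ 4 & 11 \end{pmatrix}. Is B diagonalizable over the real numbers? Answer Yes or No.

No

Characteristic polynomial: p(t) = t^2 - 2t + 1 = (t - 1)^2.
t = 1 has algebraic multiplicity 2; rank(B − 1I) = 1, so geometric multiplicity = 1.
Geometric multiplicity < algebraic multiplicity, so B is not diagonalizable.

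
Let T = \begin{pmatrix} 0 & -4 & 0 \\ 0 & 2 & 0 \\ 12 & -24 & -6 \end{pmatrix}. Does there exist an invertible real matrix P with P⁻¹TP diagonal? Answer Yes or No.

Yes

Characteristic polynomial: p(λ) = λ^3 + 4λ^2 - 12λ = λ(λ - 2)(λ + 6).
All 3 eigenvalues are distinct, so T is diagonalizable.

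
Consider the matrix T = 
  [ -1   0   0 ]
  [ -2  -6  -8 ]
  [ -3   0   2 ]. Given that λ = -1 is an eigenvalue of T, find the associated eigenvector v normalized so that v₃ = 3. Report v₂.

-6

T + 1I = [[0, 0, 0], [-2, -5, -8], [-3, 0, 3]].
Solving (T + 1I)v = 0 gives the eigenspace spanned by (3, -6, 3).
With v₃ = 3, v = (3, -6, 3), so v₂ = -6.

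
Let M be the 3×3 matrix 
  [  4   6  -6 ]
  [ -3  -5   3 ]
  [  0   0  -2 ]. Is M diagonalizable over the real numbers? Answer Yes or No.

Yes

Characteristic polynomial: p(λ) = λ^3 + 3λ^2 - 4 = (λ - 1)(λ + 2)^2.
λ = -2 has algebraic multiplicity 2; rank(M + 2I) = 1, so geometric multiplicity = 2.
Every eigenvalue has geometric = algebraic multiplicity, so M is diagonalizable.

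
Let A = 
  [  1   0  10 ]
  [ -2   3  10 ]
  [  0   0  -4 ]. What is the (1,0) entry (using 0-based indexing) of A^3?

-26

Characteristic polynomial: t^3 - 13t + 12 = (t - 3)(t - 1)(t + 4), so the eigenvalues are -4, 1, 3.
t=1: eigenvector (-1, -1, 0).
t=3: eigenvector (0, 1, 0).
t=-4: eigenvector (-2, -2, 1).
P = [[-1, 0, -2], [-1, 1, -2], [0, 0, 1]], D = diag(1, 3, -4), P⁻¹ = [[-1, 0, -2], [-1, 1, 0], [0, 0, 1]].
A³ = P·diag(1, 27, -64)·P⁻¹ = [[1, 0, 130], [-26, 27, 130], [0, 0, -64]].
The requested entry is -26.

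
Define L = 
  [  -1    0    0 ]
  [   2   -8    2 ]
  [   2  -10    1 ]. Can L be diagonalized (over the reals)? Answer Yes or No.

Characteristic polynomial: p(s) = s^3 + 8s^2 + 19s + 12 = (s + 1)(s + 3)(s + 4).
All 3 eigenvalues are distinct, so L is diagonalizable.

Yes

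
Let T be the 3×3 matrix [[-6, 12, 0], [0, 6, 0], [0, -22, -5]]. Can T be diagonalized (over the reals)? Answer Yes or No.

Yes

Characteristic polynomial: p(s) = s^3 + 5s^2 - 36s - 180 = (s - 6)(s + 5)(s + 6).
All 3 eigenvalues are distinct, so T is diagonalizable.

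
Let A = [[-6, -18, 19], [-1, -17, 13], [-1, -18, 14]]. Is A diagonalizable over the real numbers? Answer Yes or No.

Characteristic polynomial: p(μ) = μ^3 + 9μ^2 + 15μ - 25 = (μ - 1)(μ + 5)^2.
μ = -5 has algebraic multiplicity 2; rank(A + 5I) = 2, so geometric multiplicity = 1.
Geometric multiplicity < algebraic multiplicity, so A is not diagonalizable.

No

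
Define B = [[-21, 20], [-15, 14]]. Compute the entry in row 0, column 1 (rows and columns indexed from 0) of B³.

860

Characteristic polynomial: t^2 + 7t + 6 = (t + 1)(t + 6), so the eigenvalues are -6, -1.
t=-6: eigenvector (4, 3).
t=-1: eigenvector (1, 1).
P = [[4, 1], [3, 1]], D = diag(-6, -1), P⁻¹ = [[1, -1], [-3, 4]].
B³ = P·diag(-216, -1)·P⁻¹ = [[-861, 860], [-645, 644]].
The requested entry is 860.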